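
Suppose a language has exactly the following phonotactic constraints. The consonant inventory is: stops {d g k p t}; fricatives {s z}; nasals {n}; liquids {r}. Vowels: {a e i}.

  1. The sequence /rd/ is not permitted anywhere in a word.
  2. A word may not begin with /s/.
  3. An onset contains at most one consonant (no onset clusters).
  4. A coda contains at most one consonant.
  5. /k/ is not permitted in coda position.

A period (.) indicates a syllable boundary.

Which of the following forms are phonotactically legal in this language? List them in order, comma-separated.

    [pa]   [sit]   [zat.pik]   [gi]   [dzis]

[pa], [gi]

[pa] — σ1 onset /p/, coda /∅/ ok → phonotactically legal
[sit] — violates constraint 2: word begins with /s/ → phonotactically illegal
[zat.pik] — violates constraint 5: syllable 2 coda contains /k/ → phonotactically illegal
[gi] — σ1 onset /g/, coda /∅/ ok → phonotactically legal
[dzis] — violates constraint 3: syllable 1 onset /dz/ has 2 consonants (> 1) → phonotactically illegal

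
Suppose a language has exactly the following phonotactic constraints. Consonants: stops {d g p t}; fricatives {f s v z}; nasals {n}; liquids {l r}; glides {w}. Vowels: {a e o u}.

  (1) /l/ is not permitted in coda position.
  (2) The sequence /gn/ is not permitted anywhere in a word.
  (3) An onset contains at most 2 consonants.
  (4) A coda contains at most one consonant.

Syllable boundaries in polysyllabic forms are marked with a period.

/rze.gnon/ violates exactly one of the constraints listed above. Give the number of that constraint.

2

/rze.gnon/: contains banned sequence /gn/.
This is a violation of constraint 2: "The sequence /gn/ is not permitted anywhere in a word."
The remaining constraints (1, 3, 4) are satisfied.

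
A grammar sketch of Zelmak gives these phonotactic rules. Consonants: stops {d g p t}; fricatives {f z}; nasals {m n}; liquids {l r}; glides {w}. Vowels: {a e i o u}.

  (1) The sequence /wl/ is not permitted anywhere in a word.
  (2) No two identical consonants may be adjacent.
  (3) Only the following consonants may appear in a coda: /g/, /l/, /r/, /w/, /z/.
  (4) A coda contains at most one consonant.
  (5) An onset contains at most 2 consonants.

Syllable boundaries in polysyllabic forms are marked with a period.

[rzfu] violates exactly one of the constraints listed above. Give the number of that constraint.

[rzfu]: syllable 1 onset /rzf/ has 3 consonants (> 2).
This is a violation of constraint 5: "An onset contains at most 2 consonants."
The remaining constraints (1, 2, 3, 4) are satisfied.

5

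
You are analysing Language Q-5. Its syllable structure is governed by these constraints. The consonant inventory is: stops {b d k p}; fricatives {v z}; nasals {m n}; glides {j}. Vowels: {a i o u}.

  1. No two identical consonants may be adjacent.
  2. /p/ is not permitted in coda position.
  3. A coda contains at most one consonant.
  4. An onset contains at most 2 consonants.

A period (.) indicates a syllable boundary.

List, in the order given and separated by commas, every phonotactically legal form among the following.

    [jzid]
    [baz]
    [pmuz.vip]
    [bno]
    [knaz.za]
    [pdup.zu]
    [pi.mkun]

[jzid], [baz], [bno], [pi.mkun]

[jzid] — σ1 onset /jz/ (2C), coda /d/ ok → phonotactically legal
[baz] — σ1 onset /b/, coda /z/ ok → phonotactically legal
[pmuz.vip] — violates constraint 2: syllable 2 coda contains /p/ → phonotactically illegal
[bno] — σ1 onset /bn/ (2C), coda /∅/ ok → phonotactically legal
[knaz.za] — violates constraint 1: adjacent identical consonants /zz/ → phonotactically illegal
[pdup.zu] — violates constraint 2: syllable 1 coda contains /p/ → phonotactically illegal
[pi.mkun] — σ1 onset /p/, coda /∅/ ok; σ2 onset /mk/ (2C), coda /n/ ok → phonotactically legal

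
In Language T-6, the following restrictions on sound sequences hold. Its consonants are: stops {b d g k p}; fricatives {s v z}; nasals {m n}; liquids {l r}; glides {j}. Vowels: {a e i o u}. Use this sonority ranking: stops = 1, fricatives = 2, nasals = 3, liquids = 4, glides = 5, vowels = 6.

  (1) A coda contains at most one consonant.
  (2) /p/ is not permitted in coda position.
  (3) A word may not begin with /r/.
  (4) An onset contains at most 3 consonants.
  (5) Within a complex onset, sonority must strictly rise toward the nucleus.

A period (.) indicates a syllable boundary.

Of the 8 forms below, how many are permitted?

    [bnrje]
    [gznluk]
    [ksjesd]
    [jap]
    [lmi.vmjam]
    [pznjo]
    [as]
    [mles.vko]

1

[bnrje] — violates constraint 4: syllable 1 onset /bnrj/ has 4 consonants (> 3) → not permitted
[gznluk] — violates constraint 4: syllable 1 onset /gznl/ has 4 consonants (> 3) → not permitted
[ksjesd] — violates constraint 1: syllable 1 coda /sd/ has 2 consonants (> 1) → not permitted
[jap] — violates constraint 2: syllable 1 coda contains /p/ → not permitted
[lmi.vmjam] — violates constraint 5: syllable 1 onset /lm/: /l/ (liquid, 4) → /m/ (nasal, 3) does not rise → not permitted
[pznjo] — violates constraint 4: syllable 1 onset /pznj/ has 4 consonants (> 3) → not permitted
[as] — σ1 onset /∅/, coda /s/ ok → permitted
[mles.vko] — violates constraint 5: syllable 2 onset /vk/: /v/ (fricative, 2) → /k/ (stop, 1) does not rise → not permitted
Permitted: [as] → 1.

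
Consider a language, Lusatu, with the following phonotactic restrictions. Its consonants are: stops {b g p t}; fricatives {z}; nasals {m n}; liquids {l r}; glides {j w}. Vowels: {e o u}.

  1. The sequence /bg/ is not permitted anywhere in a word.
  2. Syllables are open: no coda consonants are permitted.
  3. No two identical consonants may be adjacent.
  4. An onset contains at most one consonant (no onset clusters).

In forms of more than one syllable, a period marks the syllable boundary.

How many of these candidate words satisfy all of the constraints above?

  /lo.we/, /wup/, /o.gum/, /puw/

1

/lo.we/ — σ1 onset /l/, coda /∅/ ok; σ2 onset /w/, coda /∅/ ok → phonotactically legal
/wup/ — violates constraint 2: syllable 1 coda /p/ has 1 consonant (> 0) → phonotactically illegal
/o.gum/ — violates constraint 2: syllable 2 coda /m/ has 1 consonant (> 0) → phonotactically illegal
/puw/ — violates constraint 2: syllable 1 coda /w/ has 1 consonant (> 0) → phonotactically illegal
Phonotactically legal: /lo.we/ → 1.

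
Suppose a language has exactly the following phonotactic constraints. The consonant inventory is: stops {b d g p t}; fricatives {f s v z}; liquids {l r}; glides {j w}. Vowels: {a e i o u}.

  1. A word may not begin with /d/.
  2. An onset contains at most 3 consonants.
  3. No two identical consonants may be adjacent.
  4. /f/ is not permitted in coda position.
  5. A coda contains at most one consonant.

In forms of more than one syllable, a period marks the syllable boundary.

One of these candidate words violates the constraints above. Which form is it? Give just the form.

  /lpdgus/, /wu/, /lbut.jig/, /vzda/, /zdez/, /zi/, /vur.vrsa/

/lpdgus/

/lpdgus/ — violates constraint 2: syllable 1 onset /lpdg/ has 4 consonants (> 3) → not permitted
/wu/ — σ1 onset /w/, coda /∅/ ok → permitted
/lbut.jig/ — σ1 onset /lb/ (2C), coda /t/ ok; σ2 onset /j/, coda /g/ ok → permitted
/vzda/ — σ1 onset /vzd/ (3C), coda /∅/ ok → permitted
/zdez/ — σ1 onset /zd/ (2C), coda /z/ ok → permitted
/zi/ — σ1 onset /z/, coda /∅/ ok → permitted
/vur.vrsa/ — σ1 onset /v/, coda /r/ ok; σ2 onset /vrs/ (3C), coda /∅/ ok → permitted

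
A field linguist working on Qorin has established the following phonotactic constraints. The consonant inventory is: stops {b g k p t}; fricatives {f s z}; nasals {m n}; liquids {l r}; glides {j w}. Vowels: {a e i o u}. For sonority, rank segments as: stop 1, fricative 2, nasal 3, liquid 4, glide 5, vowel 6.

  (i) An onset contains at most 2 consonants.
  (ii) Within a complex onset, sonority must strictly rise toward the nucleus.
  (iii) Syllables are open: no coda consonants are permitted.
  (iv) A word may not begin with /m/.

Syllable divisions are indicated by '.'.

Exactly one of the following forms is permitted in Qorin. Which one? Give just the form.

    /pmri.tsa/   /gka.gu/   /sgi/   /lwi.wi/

/lwi.wi/

/pmri.tsa/ — violates constraint (i): syllable 1 onset /pmr/ has 3 consonants (> 2) → not permitted
/gka.gu/ — violates constraint (ii): syllable 1 onset /gk/: /g/ (stop, 1) → /k/ (stop, 1) does not rise → not permitted
/sgi/ — violates constraint (ii): syllable 1 onset /sg/: /s/ (fricative, 2) → /g/ (stop, 1) does not rise → not permitted
/lwi.wi/ — σ1 onset /lw/ (4→5 rises), coda /∅/ ok; σ2 onset /w/, coda /∅/ ok → permitted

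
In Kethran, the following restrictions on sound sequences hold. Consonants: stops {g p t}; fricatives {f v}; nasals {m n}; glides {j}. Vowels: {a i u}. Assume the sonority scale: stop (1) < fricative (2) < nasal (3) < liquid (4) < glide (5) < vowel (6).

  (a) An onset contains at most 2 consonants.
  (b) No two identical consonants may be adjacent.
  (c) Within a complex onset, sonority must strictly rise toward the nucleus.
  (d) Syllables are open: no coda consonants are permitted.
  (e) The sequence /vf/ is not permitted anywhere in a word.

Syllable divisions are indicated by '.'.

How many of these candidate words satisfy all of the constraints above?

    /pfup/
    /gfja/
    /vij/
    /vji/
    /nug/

/pfup/ — violates constraint (d): syllable 1 coda /p/ has 1 consonant (> 0) → not permitted
/gfja/ — violates constraint (a): syllable 1 onset /gfj/ has 3 consonants (> 2) → not permitted
/vij/ — violates constraint (d): syllable 1 coda /j/ has 1 consonant (> 0) → not permitted
/vji/ — σ1 onset /vj/ (2→5 rises), coda /∅/ ok → permitted
/nug/ — violates constraint (d): syllable 1 coda /g/ has 1 consonant (> 0) → not permitted
Permitted: /vji/ → 1.

1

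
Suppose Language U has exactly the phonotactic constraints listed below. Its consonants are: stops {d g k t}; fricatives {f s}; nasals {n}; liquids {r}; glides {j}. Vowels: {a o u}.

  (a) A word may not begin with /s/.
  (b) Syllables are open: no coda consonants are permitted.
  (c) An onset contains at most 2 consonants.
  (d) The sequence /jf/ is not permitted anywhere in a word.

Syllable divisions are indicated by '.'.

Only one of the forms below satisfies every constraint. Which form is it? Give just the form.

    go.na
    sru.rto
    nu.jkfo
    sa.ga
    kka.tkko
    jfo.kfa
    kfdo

go.na — σ1 onset /g/, coda /∅/ ok; σ2 onset /n/, coda /∅/ ok → licit
sru.rto — violates constraint (a): word begins with /s/ → illicit
nu.jkfo — violates constraint (c): syllable 2 onset /jkf/ has 3 consonants (> 2) → illicit
sa.ga — violates constraint (a): word begins with /s/ → illicit
kka.tkko — violates constraint (c): syllable 2 onset /tkk/ has 3 consonants (> 2) → illicit
jfo.kfa — violates constraint (d): contains banned sequence /jf/ → illicit
kfdo — violates constraint (c): syllable 1 onset /kfd/ has 3 consonants (> 2) → illicit

go.na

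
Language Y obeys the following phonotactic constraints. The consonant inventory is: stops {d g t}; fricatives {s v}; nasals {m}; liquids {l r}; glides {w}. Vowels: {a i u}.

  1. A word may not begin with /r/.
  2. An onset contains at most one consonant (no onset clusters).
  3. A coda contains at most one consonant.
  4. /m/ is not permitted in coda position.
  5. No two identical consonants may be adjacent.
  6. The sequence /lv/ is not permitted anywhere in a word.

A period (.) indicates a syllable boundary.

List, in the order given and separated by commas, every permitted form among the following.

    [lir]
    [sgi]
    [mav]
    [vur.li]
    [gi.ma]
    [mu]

[lir] — σ1 onset /l/, coda /r/ ok → permitted
[sgi] — violates constraint 2: syllable 1 onset /sg/ has 2 consonants (> 1) → not permitted
[mav] — σ1 onset /m/, coda /v/ ok → permitted
[vur.li] — σ1 onset /v/, coda /r/ ok; σ2 onset /l/, coda /∅/ ok → permitted
[gi.ma] — σ1 onset /g/, coda /∅/ ok; σ2 onset /m/, coda /∅/ ok → permitted
[mu] — σ1 onset /m/, coda /∅/ ok → permitted

[lir], [mav], [vur.li], [gi.ma], [mu]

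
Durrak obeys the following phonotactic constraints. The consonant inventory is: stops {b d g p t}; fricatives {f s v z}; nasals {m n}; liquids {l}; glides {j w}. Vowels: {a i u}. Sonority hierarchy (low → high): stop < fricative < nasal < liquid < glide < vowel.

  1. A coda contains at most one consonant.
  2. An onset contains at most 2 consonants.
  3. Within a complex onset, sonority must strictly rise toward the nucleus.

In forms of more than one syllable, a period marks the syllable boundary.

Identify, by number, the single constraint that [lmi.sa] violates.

[lmi.sa]: syllable 1 onset /lm/: /l/ (liquid, 4) → /m/ (nasal, 3) does not rise.
This is a violation of constraint 3: "Within a complex onset, sonority must strictly rise toward the nucleus."
The remaining constraints (1, 2) are satisfied.

3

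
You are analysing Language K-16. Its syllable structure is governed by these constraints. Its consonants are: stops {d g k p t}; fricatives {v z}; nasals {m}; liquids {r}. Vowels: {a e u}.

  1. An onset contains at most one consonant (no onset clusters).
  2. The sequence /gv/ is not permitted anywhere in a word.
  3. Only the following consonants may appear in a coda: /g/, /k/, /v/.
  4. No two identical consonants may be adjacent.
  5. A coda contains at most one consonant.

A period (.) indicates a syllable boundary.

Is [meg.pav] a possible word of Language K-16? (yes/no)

[meg.pav] — σ1 onset /m/, coda /g/ ok; σ2 onset /p/, coda /v/ ok → phonotactically legal

yes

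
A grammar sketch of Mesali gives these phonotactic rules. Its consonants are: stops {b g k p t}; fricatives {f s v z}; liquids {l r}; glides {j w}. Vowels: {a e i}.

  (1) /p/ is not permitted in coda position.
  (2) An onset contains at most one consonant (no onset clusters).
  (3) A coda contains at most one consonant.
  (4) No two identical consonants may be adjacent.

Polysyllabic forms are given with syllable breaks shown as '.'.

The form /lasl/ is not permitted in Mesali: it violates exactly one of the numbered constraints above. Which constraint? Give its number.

3

/lasl/: syllable 1 coda /sl/ has 2 consonants (> 1).
This is a violation of constraint 3: "A coda contains at most one consonant."
The remaining constraints (1, 2, 4) are satisfied.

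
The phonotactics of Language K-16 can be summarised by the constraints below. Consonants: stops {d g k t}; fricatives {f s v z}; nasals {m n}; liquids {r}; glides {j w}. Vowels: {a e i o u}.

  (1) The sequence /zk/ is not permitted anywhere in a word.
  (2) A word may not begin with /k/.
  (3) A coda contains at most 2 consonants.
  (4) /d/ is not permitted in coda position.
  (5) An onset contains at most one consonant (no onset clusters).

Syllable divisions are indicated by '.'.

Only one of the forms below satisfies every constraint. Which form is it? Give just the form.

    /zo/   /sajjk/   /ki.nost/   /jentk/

/zo/ — σ1 onset /z/, coda /∅/ ok → permitted
/sajjk/ — violates constraint 3: syllable 1 coda /jjk/ has 3 consonants (> 2) → not permitted
/ki.nost/ — violates constraint 2: word begins with /k/ → not permitted
/jentk/ — violates constraint 3: syllable 1 coda /ntk/ has 3 consonants (> 2) → not permitted

/zo/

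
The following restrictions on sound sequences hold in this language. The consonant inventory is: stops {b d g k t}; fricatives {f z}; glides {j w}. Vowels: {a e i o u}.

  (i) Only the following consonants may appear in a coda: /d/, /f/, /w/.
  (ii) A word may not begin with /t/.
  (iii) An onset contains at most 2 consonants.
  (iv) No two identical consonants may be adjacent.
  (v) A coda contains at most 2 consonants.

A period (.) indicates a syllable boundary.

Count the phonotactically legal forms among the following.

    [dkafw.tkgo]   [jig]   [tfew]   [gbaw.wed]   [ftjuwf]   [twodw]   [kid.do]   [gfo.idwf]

0

[dkafw.tkgo] — violates constraint (iii): syllable 2 onset /tkg/ has 3 consonants (> 2) → phonotactically illegal
[jig] — violates constraint (i): syllable 1 coda contains /g/, which is not a licensed coda consonant → phonotactically illegal
[tfew] — violates constraint (ii): word begins with /t/ → phonotactically illegal
[gbaw.wed] — violates constraint (iv): adjacent identical consonants /ww/ → phonotactically illegal
[ftjuwf] — violates constraint (iii): syllable 1 onset /ftj/ has 3 consonants (> 2) → phonotactically illegal
[twodw] — violates constraint (ii): word begins with /t/ → phonotactically illegal
[kid.do] — violates constraint (iv): adjacent identical consonants /dd/ → phonotactically illegal
[gfo.idwf] — violates constraint (v): syllable 2 coda /dwf/ has 3 consonants (> 2) → phonotactically illegal
No form is phonotactically legal → 0.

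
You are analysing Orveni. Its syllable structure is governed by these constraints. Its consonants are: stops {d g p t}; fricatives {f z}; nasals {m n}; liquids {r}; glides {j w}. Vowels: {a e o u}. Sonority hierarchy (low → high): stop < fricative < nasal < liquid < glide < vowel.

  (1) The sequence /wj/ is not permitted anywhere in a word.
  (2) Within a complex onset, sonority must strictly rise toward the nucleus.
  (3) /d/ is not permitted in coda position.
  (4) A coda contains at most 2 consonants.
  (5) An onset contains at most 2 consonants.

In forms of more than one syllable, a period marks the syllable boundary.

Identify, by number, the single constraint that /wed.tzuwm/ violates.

/wed.tzuwm/: syllable 1 coda contains /d/.
This is a violation of constraint 3: "/d/ is not permitted in coda position."
The remaining constraints (1, 2, 4, 5) are satisfied.

3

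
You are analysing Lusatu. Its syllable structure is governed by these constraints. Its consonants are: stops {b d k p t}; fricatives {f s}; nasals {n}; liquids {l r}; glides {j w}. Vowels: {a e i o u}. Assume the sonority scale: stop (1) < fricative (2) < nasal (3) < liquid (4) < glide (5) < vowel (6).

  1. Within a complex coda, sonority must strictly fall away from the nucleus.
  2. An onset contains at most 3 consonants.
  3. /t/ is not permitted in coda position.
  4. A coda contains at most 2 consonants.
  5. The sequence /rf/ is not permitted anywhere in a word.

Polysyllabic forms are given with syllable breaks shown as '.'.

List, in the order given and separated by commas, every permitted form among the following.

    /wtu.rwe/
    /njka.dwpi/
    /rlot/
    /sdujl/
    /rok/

/wtu.rwe/, /njka.dwpi/, /sdujl/, /rok/

/wtu.rwe/ — σ1 onset /wt/ (2C), coda /∅/ ok; σ2 onset /rw/ (2C), coda /∅/ ok → permitted
/njka.dwpi/ — σ1 onset /njk/ (3C), coda /∅/ ok; σ2 onset /dwp/ (3C), coda /∅/ ok → permitted
/rlot/ — violates constraint 3: syllable 1 coda contains /t/ → not permitted
/sdujl/ — σ1 onset /sd/ (2C), coda /jl/ (5→4 falls) ok → permitted
/rok/ — σ1 onset /r/, coda /k/ ok → permitted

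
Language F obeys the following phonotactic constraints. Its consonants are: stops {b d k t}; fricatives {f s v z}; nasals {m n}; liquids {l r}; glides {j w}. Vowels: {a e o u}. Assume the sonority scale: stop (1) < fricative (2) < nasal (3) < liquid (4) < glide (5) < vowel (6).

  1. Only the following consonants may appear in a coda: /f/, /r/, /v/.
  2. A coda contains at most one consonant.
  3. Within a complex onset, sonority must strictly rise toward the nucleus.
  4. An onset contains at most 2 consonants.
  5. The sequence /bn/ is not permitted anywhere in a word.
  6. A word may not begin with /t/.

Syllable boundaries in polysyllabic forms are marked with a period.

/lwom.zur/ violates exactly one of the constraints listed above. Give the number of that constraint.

/lwom.zur/: syllable 1 coda contains /m/, which is not a licensed coda consonant.
This is a violation of constraint 1: "Only the following consonants may appear in a coda: /f/, /r/, /v/."
The remaining constraints (2, 3, 4, 5, 6) are satisfied.

1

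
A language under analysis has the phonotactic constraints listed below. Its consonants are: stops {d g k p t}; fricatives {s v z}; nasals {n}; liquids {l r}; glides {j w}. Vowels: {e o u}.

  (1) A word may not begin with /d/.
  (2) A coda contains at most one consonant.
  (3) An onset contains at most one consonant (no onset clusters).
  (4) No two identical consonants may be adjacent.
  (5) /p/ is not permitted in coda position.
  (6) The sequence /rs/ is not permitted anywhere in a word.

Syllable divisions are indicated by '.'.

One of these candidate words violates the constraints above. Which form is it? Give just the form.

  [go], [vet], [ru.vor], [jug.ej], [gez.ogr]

[gez.ogr]

[go] — σ1 onset /g/, coda /∅/ ok → licit
[vet] — σ1 onset /v/, coda /t/ ok → licit
[ru.vor] — σ1 onset /r/, coda /∅/ ok; σ2 onset /v/, coda /r/ ok → licit
[jug.ej] — σ1 onset /j/, coda /g/ ok; σ2 onset /∅/, coda /j/ ok → licit
[gez.ogr] — violates constraint 2: syllable 2 coda /gr/ has 2 consonants (> 1) → illicit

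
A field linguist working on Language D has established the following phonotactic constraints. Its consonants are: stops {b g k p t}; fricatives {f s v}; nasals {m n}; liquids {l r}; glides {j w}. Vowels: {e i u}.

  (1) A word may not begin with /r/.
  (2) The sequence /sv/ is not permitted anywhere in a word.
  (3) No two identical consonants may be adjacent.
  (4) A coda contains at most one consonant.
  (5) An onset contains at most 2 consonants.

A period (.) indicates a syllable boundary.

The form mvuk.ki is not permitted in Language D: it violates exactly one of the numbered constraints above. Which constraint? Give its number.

mvuk.ki: adjacent identical consonants /kk/.
This is a violation of constraint 3: "No two identical consonants may be adjacent."
The remaining constraints (1, 2, 4, 5) are satisfied.

3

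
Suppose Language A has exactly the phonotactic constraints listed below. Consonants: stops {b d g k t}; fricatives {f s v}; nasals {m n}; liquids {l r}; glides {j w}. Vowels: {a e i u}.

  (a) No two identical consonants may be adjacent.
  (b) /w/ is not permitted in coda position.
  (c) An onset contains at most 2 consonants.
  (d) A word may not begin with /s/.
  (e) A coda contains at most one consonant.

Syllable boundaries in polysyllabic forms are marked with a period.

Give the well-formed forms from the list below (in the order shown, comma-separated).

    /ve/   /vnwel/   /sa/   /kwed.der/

/ve/

/ve/ — σ1 onset /v/, coda /∅/ ok → well-formed
/vnwel/ — violates constraint (c): syllable 1 onset /vnw/ has 3 consonants (> 2) → ill-formed
/sa/ — violates constraint (d): word begins with /s/ → ill-formed
/kwed.der/ — violates constraint (a): adjacent identical consonants /dd/ → ill-formed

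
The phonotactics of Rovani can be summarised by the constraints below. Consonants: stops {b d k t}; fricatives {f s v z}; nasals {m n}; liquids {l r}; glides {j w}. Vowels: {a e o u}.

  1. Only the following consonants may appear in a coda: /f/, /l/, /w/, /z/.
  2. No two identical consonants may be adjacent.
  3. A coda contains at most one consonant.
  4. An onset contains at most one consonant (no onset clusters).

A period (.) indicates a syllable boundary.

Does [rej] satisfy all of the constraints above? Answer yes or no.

[rej] — violates constraint 1: syllable 1 coda contains /j/, which is not a licensed coda consonant → not permitted

no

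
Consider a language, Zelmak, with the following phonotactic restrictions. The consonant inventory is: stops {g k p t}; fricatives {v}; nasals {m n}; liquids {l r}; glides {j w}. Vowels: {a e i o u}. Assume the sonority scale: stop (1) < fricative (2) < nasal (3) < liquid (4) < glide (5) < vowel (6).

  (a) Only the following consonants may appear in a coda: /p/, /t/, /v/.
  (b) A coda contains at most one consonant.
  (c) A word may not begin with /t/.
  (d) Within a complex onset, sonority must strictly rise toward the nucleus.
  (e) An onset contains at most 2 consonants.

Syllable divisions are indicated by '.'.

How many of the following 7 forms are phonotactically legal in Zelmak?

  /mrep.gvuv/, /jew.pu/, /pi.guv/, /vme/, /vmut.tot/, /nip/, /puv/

/mrep.gvuv/ — σ1 onset /mr/ (3→4 rises), coda /p/ ok; σ2 onset /gv/ (1→2 rises), coda /v/ ok → phonotactically legal
/jew.pu/ — violates constraint (a): syllable 1 coda contains /w/, which is not a licensed coda consonant → phonotactically illegal
/pi.guv/ — σ1 onset /p/, coda /∅/ ok; σ2 onset /g/, coda /v/ ok → phonotactically legal
/vme/ — σ1 onset /vm/ (2→3 rises), coda /∅/ ok → phonotactically legal
/vmut.tot/ — σ1 onset /vm/ (2→3 rises), coda /t/ ok; σ2 onset /t/, coda /t/ ok → phonotactically legal
/nip/ — σ1 onset /n/, coda /p/ ok → phonotactically legal
/puv/ — σ1 onset /p/, coda /v/ ok → phonotactically legal
Phonotactically legal: /mrep.gvuv/, /pi.guv/, /vme/, /vmut.tot/, /nip/, /puv/ → 6.

6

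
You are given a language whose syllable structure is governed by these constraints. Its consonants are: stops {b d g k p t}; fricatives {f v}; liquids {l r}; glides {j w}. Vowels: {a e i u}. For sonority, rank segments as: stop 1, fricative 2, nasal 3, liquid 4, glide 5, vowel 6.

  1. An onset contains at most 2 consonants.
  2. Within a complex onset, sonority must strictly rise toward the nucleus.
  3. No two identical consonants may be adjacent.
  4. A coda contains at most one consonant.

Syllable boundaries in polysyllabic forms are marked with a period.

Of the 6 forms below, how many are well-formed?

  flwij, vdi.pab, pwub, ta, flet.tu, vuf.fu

flwij — violates constraint 1: syllable 1 onset /flw/ has 3 consonants (> 2) → ill-formed
vdi.pab — violates constraint 2: syllable 1 onset /vd/: /v/ (fricative, 2) → /d/ (stop, 1) does not rise → ill-formed
pwub — σ1 onset /pw/ (1→5 rises), coda /b/ ok → well-formed
ta — σ1 onset /t/, coda /∅/ ok → well-formed
flet.tu — violates constraint 3: adjacent identical consonants /tt/ → ill-formed
vuf.fu — violates constraint 3: adjacent identical consonants /ff/ → ill-formed
Well-formed: pwub, ta → 2.

2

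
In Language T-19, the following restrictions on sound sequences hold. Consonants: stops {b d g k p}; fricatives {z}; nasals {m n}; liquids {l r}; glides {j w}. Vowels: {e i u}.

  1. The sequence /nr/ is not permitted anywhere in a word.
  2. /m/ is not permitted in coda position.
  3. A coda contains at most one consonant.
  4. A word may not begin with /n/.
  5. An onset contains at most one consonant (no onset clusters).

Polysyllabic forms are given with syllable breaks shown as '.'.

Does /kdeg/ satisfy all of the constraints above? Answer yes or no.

/kdeg/ — violates constraint 5: syllable 1 onset /kd/ has 2 consonants (> 1) → phonotactically illegal

no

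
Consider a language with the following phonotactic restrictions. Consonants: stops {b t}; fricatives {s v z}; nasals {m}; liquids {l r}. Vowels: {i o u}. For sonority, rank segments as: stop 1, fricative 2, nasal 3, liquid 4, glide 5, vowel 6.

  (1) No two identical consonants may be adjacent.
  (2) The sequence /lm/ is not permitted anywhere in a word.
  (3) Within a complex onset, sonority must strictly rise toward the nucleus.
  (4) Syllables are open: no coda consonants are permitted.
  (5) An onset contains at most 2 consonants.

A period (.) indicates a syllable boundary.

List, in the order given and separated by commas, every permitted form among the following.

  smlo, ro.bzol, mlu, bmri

smlo — violates constraint 5: syllable 1 onset /sml/ has 3 consonants (> 2) → not permitted
ro.bzol — violates constraint 4: syllable 2 coda /l/ has 1 consonant (> 0) → not permitted
mlu — σ1 onset /ml/ (3→4 rises), coda /∅/ ok → permitted
bmri — violates constraint 5: syllable 1 onset /bmr/ has 3 consonants (> 2) → not permitted

mlu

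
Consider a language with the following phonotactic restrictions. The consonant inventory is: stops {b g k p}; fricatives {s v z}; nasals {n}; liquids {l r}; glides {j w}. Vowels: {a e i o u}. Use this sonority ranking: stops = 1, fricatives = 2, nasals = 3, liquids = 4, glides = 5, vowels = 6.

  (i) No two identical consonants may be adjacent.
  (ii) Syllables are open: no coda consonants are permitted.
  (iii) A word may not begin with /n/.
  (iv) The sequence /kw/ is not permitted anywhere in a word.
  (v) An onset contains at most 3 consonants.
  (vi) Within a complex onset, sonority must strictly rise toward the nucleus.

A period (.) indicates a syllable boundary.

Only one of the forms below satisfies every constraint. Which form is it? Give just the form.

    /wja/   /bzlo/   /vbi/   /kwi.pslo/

/bzlo/

/wja/ — violates constraint (vi): syllable 1 onset /wj/: /w/ (glide, 5) → /j/ (glide, 5) does not rise → illicit
/bzlo/ — σ1 onset /bzl/ (1→2→4 rises), coda /∅/ ok → licit
/vbi/ — violates constraint (vi): syllable 1 onset /vb/: /v/ (fricative, 2) → /b/ (stop, 1) does not rise → illicit
/kwi.pslo/ — violates constraint (iv): contains banned sequence /kw/ → illicit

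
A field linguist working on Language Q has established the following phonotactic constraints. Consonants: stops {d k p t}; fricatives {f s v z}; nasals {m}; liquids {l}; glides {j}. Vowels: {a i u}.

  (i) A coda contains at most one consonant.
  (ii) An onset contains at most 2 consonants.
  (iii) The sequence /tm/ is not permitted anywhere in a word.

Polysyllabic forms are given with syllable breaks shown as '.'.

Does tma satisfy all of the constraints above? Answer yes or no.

no

tma — violates constraint (iii): contains banned sequence /tm/ → ill-formed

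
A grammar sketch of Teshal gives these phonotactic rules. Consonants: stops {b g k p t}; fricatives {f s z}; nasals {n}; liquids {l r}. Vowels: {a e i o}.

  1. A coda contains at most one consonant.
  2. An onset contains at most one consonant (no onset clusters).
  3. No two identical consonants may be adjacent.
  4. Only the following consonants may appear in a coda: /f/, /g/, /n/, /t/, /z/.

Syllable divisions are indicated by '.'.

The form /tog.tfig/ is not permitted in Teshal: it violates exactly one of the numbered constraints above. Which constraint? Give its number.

2

/tog.tfig/: syllable 2 onset /tf/ has 2 consonants (> 1).
This is a violation of constraint 2: "An onset contains at most one consonant (no onset clusters)."
The remaining constraints (1, 3, 4) are satisfied.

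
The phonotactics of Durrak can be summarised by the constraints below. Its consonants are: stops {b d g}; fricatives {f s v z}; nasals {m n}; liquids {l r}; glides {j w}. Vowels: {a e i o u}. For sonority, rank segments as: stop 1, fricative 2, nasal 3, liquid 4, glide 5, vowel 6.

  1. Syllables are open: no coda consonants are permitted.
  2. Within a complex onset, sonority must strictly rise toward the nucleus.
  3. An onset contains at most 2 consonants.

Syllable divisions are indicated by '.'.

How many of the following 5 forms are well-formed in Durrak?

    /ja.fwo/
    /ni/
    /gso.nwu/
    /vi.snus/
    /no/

/ja.fwo/ — σ1 onset /j/, coda /∅/ ok; σ2 onset /fw/ (2→5 rises), coda /∅/ ok → well-formed
/ni/ — σ1 onset /n/, coda /∅/ ok → well-formed
/gso.nwu/ — σ1 onset /gs/ (1→2 rises), coda /∅/ ok; σ2 onset /nw/ (3→5 rises), coda /∅/ ok → well-formed
/vi.snus/ — violates constraint 1: syllable 2 coda /s/ has 1 consonant (> 0) → ill-formed
/no/ — σ1 onset /n/, coda /∅/ ok → well-formed
Well-formed: /ja.fwo/, /ni/, /gso.nwu/, /no/ → 4.

4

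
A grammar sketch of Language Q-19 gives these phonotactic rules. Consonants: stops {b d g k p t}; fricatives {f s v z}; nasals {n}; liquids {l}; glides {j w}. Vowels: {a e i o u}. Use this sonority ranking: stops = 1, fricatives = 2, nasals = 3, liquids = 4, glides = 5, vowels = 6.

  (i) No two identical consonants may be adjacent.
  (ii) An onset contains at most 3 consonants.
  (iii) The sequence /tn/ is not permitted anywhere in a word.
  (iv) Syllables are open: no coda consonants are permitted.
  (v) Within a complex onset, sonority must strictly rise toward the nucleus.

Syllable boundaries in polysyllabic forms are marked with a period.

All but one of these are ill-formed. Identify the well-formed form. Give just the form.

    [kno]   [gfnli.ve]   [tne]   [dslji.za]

[kno]

[kno] — σ1 onset /kn/ (1→3 rises), coda /∅/ ok → well-formed
[gfnli.ve] — violates constraint (ii): syllable 1 onset /gfnl/ has 4 consonants (> 3) → ill-formed
[tne] — violates constraint (iii): contains banned sequence /tn/ → ill-formed
[dslji.za] — violates constraint (ii): syllable 1 onset /dslj/ has 4 consonants (> 3) → ill-formed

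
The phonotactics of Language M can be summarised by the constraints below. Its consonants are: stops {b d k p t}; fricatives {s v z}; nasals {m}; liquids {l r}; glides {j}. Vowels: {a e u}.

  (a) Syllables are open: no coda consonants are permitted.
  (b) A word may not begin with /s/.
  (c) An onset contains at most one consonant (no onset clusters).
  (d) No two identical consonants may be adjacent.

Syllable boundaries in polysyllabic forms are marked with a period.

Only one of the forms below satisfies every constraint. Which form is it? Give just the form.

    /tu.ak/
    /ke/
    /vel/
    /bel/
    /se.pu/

/tu.ak/ — violates constraint (a): syllable 2 coda /k/ has 1 consonant (> 0) → ill-formed
/ke/ — σ1 onset /k/, coda /∅/ ok → well-formed
/vel/ — violates constraint (a): syllable 1 coda /l/ has 1 consonant (> 0) → ill-formed
/bel/ — violates constraint (a): syllable 1 coda /l/ has 1 consonant (> 0) → ill-formed
/se.pu/ — violates constraint (b): word begins with /s/ → ill-formed

/ke/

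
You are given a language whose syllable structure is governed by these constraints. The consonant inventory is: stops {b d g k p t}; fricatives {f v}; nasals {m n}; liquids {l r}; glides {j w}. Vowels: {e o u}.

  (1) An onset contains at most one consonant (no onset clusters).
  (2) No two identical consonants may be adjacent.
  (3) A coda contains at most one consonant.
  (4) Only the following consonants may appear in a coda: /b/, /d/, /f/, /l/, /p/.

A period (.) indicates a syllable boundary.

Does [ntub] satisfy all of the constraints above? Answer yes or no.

[ntub] — violates constraint 1: syllable 1 onset /nt/ has 2 consonants (> 1) → not permitted

no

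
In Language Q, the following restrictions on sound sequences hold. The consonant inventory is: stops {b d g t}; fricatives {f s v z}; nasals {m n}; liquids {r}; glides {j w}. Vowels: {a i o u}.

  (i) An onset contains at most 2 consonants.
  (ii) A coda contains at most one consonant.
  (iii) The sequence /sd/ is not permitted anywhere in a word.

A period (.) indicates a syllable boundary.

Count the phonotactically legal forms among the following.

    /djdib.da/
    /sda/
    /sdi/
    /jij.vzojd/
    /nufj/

/djdib.da/ — violates constraint (i): syllable 1 onset /djd/ has 3 consonants (> 2) → phonotactically illegal
/sda/ — violates constraint (iii): contains banned sequence /sd/ → phonotactically illegal
/sdi/ — violates constraint (iii): contains banned sequence /sd/ → phonotactically illegal
/jij.vzojd/ — violates constraint (ii): syllable 2 coda /jd/ has 2 consonants (> 1) → phonotactically illegal
/nufj/ — violates constraint (ii): syllable 1 coda /fj/ has 2 consonants (> 1) → phonotactically illegal
No form is phonotactically legal → 0.

0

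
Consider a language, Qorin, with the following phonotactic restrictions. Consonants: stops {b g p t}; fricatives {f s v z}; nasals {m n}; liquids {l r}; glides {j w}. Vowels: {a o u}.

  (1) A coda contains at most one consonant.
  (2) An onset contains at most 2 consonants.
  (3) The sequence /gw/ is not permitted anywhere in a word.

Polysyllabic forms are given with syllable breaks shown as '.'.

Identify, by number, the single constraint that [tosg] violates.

1

[tosg]: syllable 1 coda /sg/ has 2 consonants (> 1).
This is a violation of constraint 1: "A coda contains at most one consonant."
The remaining constraints (2, 3) are satisfied.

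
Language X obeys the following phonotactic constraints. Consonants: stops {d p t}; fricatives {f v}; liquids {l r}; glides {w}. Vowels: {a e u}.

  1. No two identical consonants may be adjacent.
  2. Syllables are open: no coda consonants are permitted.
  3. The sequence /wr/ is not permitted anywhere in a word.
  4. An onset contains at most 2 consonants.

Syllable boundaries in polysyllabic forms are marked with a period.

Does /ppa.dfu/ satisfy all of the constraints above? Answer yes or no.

/ppa.dfu/ — violates constraint 1: adjacent identical consonants /pp/ → ill-formed

no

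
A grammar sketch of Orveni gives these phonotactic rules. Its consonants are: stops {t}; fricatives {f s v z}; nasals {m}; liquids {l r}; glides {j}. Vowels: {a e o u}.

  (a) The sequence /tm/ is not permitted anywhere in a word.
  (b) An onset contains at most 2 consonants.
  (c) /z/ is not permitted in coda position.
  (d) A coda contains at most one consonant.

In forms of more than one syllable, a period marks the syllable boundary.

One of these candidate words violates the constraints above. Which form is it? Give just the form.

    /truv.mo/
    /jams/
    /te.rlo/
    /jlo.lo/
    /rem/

/truv.mo/ — σ1 onset /tr/ (2C), coda /v/ ok; σ2 onset /m/, coda /∅/ ok → well-formed
/jams/ — violates constraint (d): syllable 1 coda /ms/ has 2 consonants (> 1) → ill-formed
/te.rlo/ — σ1 onset /t/, coda /∅/ ok; σ2 onset /rl/ (2C), coda /∅/ ok → well-formed
/jlo.lo/ — σ1 onset /jl/ (2C), coda /∅/ ok; σ2 onset /l/, coda /∅/ ok → well-formed
/rem/ — σ1 onset /r/, coda /m/ ok → well-formed

/jams/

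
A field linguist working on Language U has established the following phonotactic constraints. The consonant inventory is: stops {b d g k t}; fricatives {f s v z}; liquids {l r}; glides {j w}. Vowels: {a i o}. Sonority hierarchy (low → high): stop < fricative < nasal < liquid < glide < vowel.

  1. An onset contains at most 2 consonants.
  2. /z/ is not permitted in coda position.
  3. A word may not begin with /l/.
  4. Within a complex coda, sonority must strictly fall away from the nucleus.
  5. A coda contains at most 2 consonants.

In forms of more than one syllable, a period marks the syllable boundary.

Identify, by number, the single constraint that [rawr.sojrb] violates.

[rawr.sojrb]: syllable 2 coda /jrb/ has 3 consonants (> 2).
This is a violation of constraint 5: "A coda contains at most 2 consonants."
The remaining constraints (1, 2, 3, 4) are satisfied.

5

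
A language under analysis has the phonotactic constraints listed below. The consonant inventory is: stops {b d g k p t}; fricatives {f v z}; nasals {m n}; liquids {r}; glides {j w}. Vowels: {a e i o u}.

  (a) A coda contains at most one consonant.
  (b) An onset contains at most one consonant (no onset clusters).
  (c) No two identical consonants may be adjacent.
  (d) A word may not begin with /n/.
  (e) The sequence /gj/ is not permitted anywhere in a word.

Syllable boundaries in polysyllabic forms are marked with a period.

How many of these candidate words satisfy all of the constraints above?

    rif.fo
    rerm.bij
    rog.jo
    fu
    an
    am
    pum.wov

rif.fo — violates constraint (c): adjacent identical consonants /ff/ → ill-formed
rerm.bij — violates constraint (a): syllable 1 coda /rm/ has 2 consonants (> 1) → ill-formed
rog.jo — violates constraint (e): contains banned sequence /gj/ → ill-formed
fu — σ1 onset /f/, coda /∅/ ok → well-formed
an — σ1 onset /∅/, coda /n/ ok → well-formed
am — σ1 onset /∅/, coda /m/ ok → well-formed
pum.wov — σ1 onset /p/, coda /m/ ok; σ2 onset /w/, coda /v/ ok → well-formed
Well-formed: fu, an, am, pum.wov → 4.

4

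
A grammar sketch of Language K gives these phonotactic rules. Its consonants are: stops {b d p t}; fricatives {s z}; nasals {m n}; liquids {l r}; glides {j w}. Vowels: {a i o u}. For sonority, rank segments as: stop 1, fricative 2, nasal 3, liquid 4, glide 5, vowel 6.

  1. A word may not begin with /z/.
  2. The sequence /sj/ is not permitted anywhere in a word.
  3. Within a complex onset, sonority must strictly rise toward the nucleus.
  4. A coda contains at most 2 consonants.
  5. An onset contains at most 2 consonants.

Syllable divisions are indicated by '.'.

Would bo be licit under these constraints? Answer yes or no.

yes

bo — σ1 onset /b/, coda /∅/ ok → licit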